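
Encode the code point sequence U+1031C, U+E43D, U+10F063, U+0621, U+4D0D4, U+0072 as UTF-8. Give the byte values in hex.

U+1031C: 4-byte form → F0 90 8C 9C.
U+E43D: 3-byte form → EE 90 BD.
U+10F063: 4-byte form → F4 8F 81 A3.
U+0621: 2-byte form → D8 A1.
U+4D0D4: 4-byte form → F1 8D 83 94.
U+0072: 1-byte form → 72.
Concatenated (18 bytes): F0 90 8C 9C EE 90 BD F4 8F 81 A3 D8 A1 F1 8D 83 94 72.

F0 90 8C 9C EE 90 BD F4 8F 81 A3 D8 A1 F1 8D 83 94 72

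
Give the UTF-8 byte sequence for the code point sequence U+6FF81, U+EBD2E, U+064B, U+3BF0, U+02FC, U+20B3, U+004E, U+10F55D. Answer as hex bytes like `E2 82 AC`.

U+6FF81: 4-byte form → F1 AF BE 81.
U+EBD2E: 4-byte form → F3 AB B4 AE.
U+064B: 2-byte form → D9 8B.
U+3BF0: 3-byte form → E3 AF B0.
U+02FC: 2-byte form → CB BC.
U+20B3: 3-byte form → E2 82 B3.
U+004E: 1-byte form → 4E.
U+10F55D: 4-byte form → F4 8F 95 9D.
Concatenated (23 bytes): F1 AF BE 81 F3 AB B4 AE D9 8B E3 AF B0 CB BC E2 82 B3 4E F4 8F 95 9D.

F1 AF BE 81 F3 AB B4 AE D9 8B E3 AF B0 CB BC E2 82 B3 4E F4 8F 95 9D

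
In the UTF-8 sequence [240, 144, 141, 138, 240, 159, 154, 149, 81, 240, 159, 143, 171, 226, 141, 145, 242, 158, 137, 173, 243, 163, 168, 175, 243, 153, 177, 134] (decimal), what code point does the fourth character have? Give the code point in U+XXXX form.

Offset 0: leading byte 0xF0 = 11110000 → 4-byte char #1 = F0 90 8D 8A.
Offset 4: leading byte 0xF0 = 11110000 → 4-byte char #2 = F0 9F 9A 95.
Offset 8: leading byte 0x51 = 01010001 → 1-byte char #3 = 51.
Offset 9: leading byte 0xF0 = 11110000 → 4-byte char #4 = F0 9F 8F AB.
Leading byte 0xF0 = 11110000 matches 11110xxx → 4-byte sequence.
Byte 1: 0xF0 = 11110000, payload 000 (3 bits).
Byte 2: 0x9F = 10011111 (10xxxxxx ✓), payload 011111.
Byte 3: 0x8F = 10001111 (10xxxxxx ✓), payload 001111.
Byte 4: 0xAB = 10101011 (10xxxxxx ✓), payload 101011.
Concatenate: 000011111001111101011 = 0x1F3EB (21 bits → U+1F3EB).

U+1F3EB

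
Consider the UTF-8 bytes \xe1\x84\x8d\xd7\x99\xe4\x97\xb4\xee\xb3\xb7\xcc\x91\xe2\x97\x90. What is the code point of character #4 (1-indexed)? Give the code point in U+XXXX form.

U+ECF7

Offset 0: leading byte 0xE1 = 11100001 → 3-byte char #1 = E1 84 8D.
Offset 3: leading byte 0xD7 = 11010111 → 2-byte char #2 = D7 99.
Offset 5: leading byte 0xE4 = 11100100 → 3-byte char #3 = E4 97 B4.
Offset 8: leading byte 0xEE = 11101110 → 3-byte char #4 = EE B3 B7.
Leading byte 0xEE = 11101110 matches 1110xxxx → 3-byte sequence.
Byte 1: 0xEE = 11101110, payload 1110 (4 bits).
Byte 2: 0xB3 = 10110011 (10xxxxxx ✓), payload 110011.
Byte 3: 0xB7 = 10110111 (10xxxxxx ✓), payload 110111.
Concatenate: 1110110011110111 = 0xECF7 (16 bits → U+ECF7).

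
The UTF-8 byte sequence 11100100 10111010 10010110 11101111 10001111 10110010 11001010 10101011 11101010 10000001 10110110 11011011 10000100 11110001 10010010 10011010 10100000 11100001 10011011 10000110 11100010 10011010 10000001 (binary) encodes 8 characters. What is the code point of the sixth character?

Offset 0: leading byte 0xE4 = 11100100 → 3-byte char #1 = E4 BA 96.
Offset 3: leading byte 0xEF = 11101111 → 3-byte char #2 = EF 8F B2.
Offset 6: leading byte 0xCA = 11001010 → 2-byte char #3 = CA AB.
Offset 8: leading byte 0xEA = 11101010 → 3-byte char #4 = EA 81 B6.
Offset 11: leading byte 0xDB = 11011011 → 2-byte char #5 = DB 84.
Offset 13: leading byte 0xF1 = 11110001 → 4-byte char #6 = F1 92 9A A0.
Leading byte 0xF1 = 11110001 matches 11110xxx → 4-byte sequence.
Byte 1: 0xF1 = 11110001, payload 001 (3 bits).
Byte 2: 0x92 = 10010010 (10xxxxxx ✓), payload 010010.
Byte 3: 0x9A = 10011010 (10xxxxxx ✓), payload 011010.
Byte 4: 0xA0 = 10100000 (10xxxxxx ✓), payload 100000.
Concatenate: 001010010011010100000 = 0x526A0 (21 bits → U+526A0).

U+526A0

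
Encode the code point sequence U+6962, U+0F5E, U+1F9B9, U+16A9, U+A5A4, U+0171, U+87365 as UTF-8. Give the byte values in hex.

U+6962: 3-byte form → E6 A5 A2.
U+0F5E: 3-byte form → E0 BD 9E.
U+1F9B9: 4-byte form → F0 9F A6 B9.
U+16A9: 3-byte form → E1 9A A9.
U+A5A4: 3-byte form → EA 96 A4.
U+0171: 2-byte form → C5 B1.
U+87365: 4-byte form → F2 87 8D A5.
Concatenated (22 bytes): E6 A5 A2 E0 BD 9E F0 9F A6 B9 E1 9A A9 EA 96 A4 C5 B1 F2 87 8D A5.

E6 A5 A2 E0 BD 9E F0 9F A6 B9 E1 9A A9 EA 96 A4 C5 B1 F2 87 8D A5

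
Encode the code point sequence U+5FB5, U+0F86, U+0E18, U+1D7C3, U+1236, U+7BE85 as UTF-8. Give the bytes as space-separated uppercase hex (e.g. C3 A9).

E5 BE B5 E0 BE 86 E0 B8 98 F0 9D 9F 83 E1 88 B6 F1 BB BA 85

U+5FB5: 3-byte form → E5 BE B5.
U+0F86: 3-byte form → E0 BE 86.
U+0E18: 3-byte form → E0 B8 98.
U+1D7C3: 4-byte form → F0 9D 9F 83.
U+1236: 3-byte form → E1 88 B6.
U+7BE85: 4-byte form → F1 BB BA 85.
Concatenated (20 bytes): E5 BE B5 E0 BE 86 E0 B8 98 F0 9D 9F 83 E1 88 B6 F1 BB BA 85.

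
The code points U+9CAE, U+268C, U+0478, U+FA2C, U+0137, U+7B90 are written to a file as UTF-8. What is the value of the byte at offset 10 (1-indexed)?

1-indexed offset 10 is 0-indexed offset 9.
U+9CAE → 3-byte form E9 B2 AE at offsets 0–2.
U+268C → 3-byte form E2 9A 8C at offsets 3–5.
U+0478 → 2-byte form D1 B8 at offsets 6–7.
U+FA2C → 3-byte form EF A8 AC at offsets 8–10.
Offset 9 falls in char 4's range; it's byte 2 of EF A8 AC = 0xA8.

0xA8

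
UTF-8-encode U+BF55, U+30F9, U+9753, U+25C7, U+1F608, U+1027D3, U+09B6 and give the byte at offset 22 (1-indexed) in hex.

1-indexed offset 22 is 0-indexed offset 21.
U+BF55 → 3-byte form EB BD 95 at offsets 0–2.
U+30F9 → 3-byte form E3 83 B9 at offsets 3–5.
U+9753 → 3-byte form E9 9D 93 at offsets 6–8.
U+25C7 → 3-byte form E2 97 87 at offsets 9–11.
U+1F608 → 4-byte form F0 9F 98 88 at offsets 12–15.
U+1027D3 → 4-byte form F4 82 9F 93 at offsets 16–19.
U+09B6 → 3-byte form E0 A6 B6 at offsets 20–22.
Offset 21 falls in char 7's range; it's byte 2 of E0 A6 B6 = 0xA6.

0xA6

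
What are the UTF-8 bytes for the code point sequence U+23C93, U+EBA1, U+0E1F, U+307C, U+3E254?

U+23C93: 4-byte form → F0 A3 B2 93.
U+EBA1: 3-byte form → EE AE A1.
U+0E1F: 3-byte form → E0 B8 9F.
U+307C: 3-byte form → E3 81 BC.
U+3E254: 4-byte form → F0 BE 89 94.
Concatenated (17 bytes): F0 A3 B2 93 EE AE A1 E0 B8 9F E3 81 BC F0 BE 89 94.

F0 A3 B2 93 EE AE A1 E0 B8 9F E3 81 BC F0 BE 89 94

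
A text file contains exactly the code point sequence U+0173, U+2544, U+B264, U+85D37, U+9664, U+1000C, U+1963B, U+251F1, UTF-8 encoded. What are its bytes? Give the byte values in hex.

C5 B3 E2 95 84 EB 89 A4 F2 85 B4 B7 E9 99 A4 F0 90 80 8C F0 99 98 BB F0 A5 87 B1

U+0173: 2-byte form → C5 B3.
U+2544: 3-byte form → E2 95 84.
U+B264: 3-byte form → EB 89 A4.
U+85D37: 4-byte form → F2 85 B4 B7.
U+9664: 3-byte form → E9 99 A4.
U+1000C: 4-byte form → F0 90 80 8C.
U+1963B: 4-byte form → F0 99 98 BB.
U+251F1: 4-byte form → F0 A5 87 B1.
Concatenated (27 bytes): C5 B3 E2 95 84 EB 89 A4 F2 85 B4 B7 E9 99 A4 F0 90 80 8C F0 99 98 BB F0 A5 87 B1.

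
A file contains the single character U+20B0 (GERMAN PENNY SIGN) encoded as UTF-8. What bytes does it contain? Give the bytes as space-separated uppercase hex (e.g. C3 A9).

U+20B0 = 0x20B0 = 8368 decimal. In range U+0800–U+FFFF → 3-byte form: 1110xxxx 10xxxxxx 10xxxxxx.
Binary (16 bits): 0010000010110000.
Split 4+6+6: 0010 | 000010 | 110000.
Byte 1: 11100010 = 0xE2.
Byte 2: 10000010 = 0x82.
Byte 3: 10110000 = 0xB0.

E2 82 B0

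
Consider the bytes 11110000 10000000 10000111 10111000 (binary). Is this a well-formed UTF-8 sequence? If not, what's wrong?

invalid (overlong encoding)

Leading byte 0xF0 = 11110000 → 4-byte form.
Continuation bytes all match 10xxxxxx. Payload decodes to 0x1F8.
But 0x1F8 < 0x10000, the minimum for a 4-byte sequence — this is an overlong encoding.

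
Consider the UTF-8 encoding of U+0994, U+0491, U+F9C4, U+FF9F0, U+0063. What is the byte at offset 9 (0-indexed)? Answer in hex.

U+0994 → 3-byte form E0 A6 94 at offsets 0–2.
U+0491 → 2-byte form D2 91 at offsets 3–4.
U+F9C4 → 3-byte form EF A7 84 at offsets 5–7.
U+FF9F0 → 4-byte form F3 BF A7 B0 at offsets 8–11.
Offset 9 falls in char 4's range; it's byte 2 of F3 BF A7 B0 = 0xBF.

0xBF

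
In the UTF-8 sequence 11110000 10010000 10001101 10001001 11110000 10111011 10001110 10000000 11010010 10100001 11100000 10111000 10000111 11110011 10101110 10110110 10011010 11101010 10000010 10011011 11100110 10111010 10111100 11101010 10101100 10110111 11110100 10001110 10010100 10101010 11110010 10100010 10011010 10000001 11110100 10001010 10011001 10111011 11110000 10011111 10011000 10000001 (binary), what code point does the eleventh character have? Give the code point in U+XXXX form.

U+10A67B

Offset 0: leading byte 0xF0 = 11110000 → 4-byte char #1 = F0 90 8D 89.
Offset 4: leading byte 0xF0 = 11110000 → 4-byte char #2 = F0 BB 8E 80.
Offset 8: leading byte 0xD2 = 11010010 → 2-byte char #3 = D2 A1.
Offset 10: leading byte 0xE0 = 11100000 → 3-byte char #4 = E0 B8 87.
Offset 13: leading byte 0xF3 = 11110011 → 4-byte char #5 = F3 AE B6 9A.
Offset 17: leading byte 0xEA = 11101010 → 3-byte char #6 = EA 82 9B.
Offset 20: leading byte 0xE6 = 11100110 → 3-byte char #7 = E6 BA BC.
Offset 23: leading byte 0xEA = 11101010 → 3-byte char #8 = EA AC B7.
Offset 26: leading byte 0xF4 = 11110100 → 4-byte char #9 = F4 8E 94 AA.
Offset 30: leading byte 0xF2 = 11110010 → 4-byte char #10 = F2 A2 9A 81.
Offset 34: leading byte 0xF4 = 11110100 → 4-byte char #11 = F4 8A 99 BB.
Leading byte 0xF4 = 11110100 matches 11110xxx → 4-byte sequence.
Byte 1: 0xF4 = 11110100, payload 100 (3 bits).
Byte 2: 0x8A = 10001010 (10xxxxxx ✓), payload 001010.
Byte 3: 0x99 = 10011001 (10xxxxxx ✓), payload 011001.
Byte 4: 0xBB = 10111011 (10xxxxxx ✓), payload 111011.
Concatenate: 100001010011001111011 = 0x10A67B (21 bits → U+10A67B).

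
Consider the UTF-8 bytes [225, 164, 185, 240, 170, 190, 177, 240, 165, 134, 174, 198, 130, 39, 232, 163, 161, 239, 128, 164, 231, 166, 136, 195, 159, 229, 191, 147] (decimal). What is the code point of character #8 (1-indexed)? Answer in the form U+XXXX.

U+7988

Offset 0: leading byte 0xE1 = 11100001 → 3-byte char #1 = E1 A4 B9.
Offset 3: leading byte 0xF0 = 11110000 → 4-byte char #2 = F0 AA BE B1.
Offset 7: leading byte 0xF0 = 11110000 → 4-byte char #3 = F0 A5 86 AE.
Offset 11: leading byte 0xC6 = 11000110 → 2-byte char #4 = C6 82.
Offset 13: leading byte 0x27 = 00100111 → 1-byte char #5 = 27.
Offset 14: leading byte 0xE8 = 11101000 → 3-byte char #6 = E8 A3 A1.
Offset 17: leading byte 0xEF = 11101111 → 3-byte char #7 = EF 80 A4.
Offset 20: leading byte 0xE7 = 11100111 → 3-byte char #8 = E7 A6 88.
Leading byte 0xE7 = 11100111 matches 1110xxxx → 3-byte sequence.
Byte 1: 0xE7 = 11100111, payload 0111 (4 bits).
Byte 2: 0xA6 = 10100110 (10xxxxxx ✓), payload 100110.
Byte 3: 0x88 = 10001000 (10xxxxxx ✓), payload 001000.
Concatenate: 0111100110001000 = 0x7988 (16 bits → U+7988).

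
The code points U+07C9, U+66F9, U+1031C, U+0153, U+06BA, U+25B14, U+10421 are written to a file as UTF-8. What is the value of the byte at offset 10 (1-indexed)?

1-indexed offset 10 is 0-indexed offset 9.
U+07C9 → 2-byte form DF 89 at offsets 0–1.
U+66F9 → 3-byte form E6 9B B9 at offsets 2–4.
U+1031C → 4-byte form F0 90 8C 9C at offsets 5–8.
U+0153 → 2-byte form C5 93 at offsets 9–10.
Offset 9 falls in char 4's range; it's byte 1 of C5 93 = 0xC5.

0xC5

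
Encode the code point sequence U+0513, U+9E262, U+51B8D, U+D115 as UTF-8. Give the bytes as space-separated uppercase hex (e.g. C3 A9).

U+0513: 2-byte form → D4 93.
U+9E262: 4-byte form → F2 9E 89 A2.
U+51B8D: 4-byte form → F1 91 AE 8D.
U+D115: 3-byte form → ED 84 95.
Concatenated (13 bytes): D4 93 F2 9E 89 A2 F1 91 AE 8D ED 84 95.

D4 93 F2 9E 89 A2 F1 91 AE 8D ED 84 95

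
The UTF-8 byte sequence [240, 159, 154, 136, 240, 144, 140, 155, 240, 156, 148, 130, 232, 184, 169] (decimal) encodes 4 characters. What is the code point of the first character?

Offset 0: leading byte 0xF0 = 11110000 → 4-byte char #1 = F0 9F 9A 88.
Leading byte 0xF0 = 11110000 matches 11110xxx → 4-byte sequence.
Byte 1: 0xF0 = 11110000, payload 000 (3 bits).
Byte 2: 0x9F = 10011111 (10xxxxxx ✓), payload 011111.
Byte 3: 0x9A = 10011010 (10xxxxxx ✓), payload 011010.
Byte 4: 0x88 = 10001000 (10xxxxxx ✓), payload 001000.
Concatenate: 000011111011010001000 = 0x1F688 (21 bits → U+1F688).

U+1F688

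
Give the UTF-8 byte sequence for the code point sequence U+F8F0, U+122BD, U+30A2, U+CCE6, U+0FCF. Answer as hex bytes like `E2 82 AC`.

U+F8F0: 3-byte form → EF A3 B0.
U+122BD: 4-byte form → F0 92 8A BD.
U+30A2: 3-byte form → E3 82 A2.
U+CCE6: 3-byte form → EC B3 A6.
U+0FCF: 3-byte form → E0 BF 8F.
Concatenated (16 bytes): EF A3 B0 F0 92 8A BD E3 82 A2 EC B3 A6 E0 BF 8F.

EF A3 B0 F0 92 8A BD E3 82 A2 EC B3 A6 E0 BF 8F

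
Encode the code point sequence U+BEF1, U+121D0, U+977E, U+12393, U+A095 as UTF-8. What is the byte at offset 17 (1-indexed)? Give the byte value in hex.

0x95

1-indexed offset 17 is 0-indexed offset 16.
U+BEF1 → 3-byte form EB BB B1 at offsets 0–2.
U+121D0 → 4-byte form F0 92 87 90 at offsets 3–6.
U+977E → 3-byte form E9 9D BE at offsets 7–9.
U+12393 → 4-byte form F0 92 8E 93 at offsets 10–13.
U+A095 → 3-byte form EA 82 95 at offsets 14–16.
Offset 16 falls in char 5's range; it's byte 3 of EA 82 95 = 0x95.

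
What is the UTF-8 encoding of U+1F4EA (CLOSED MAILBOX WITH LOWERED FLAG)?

F0 9F 93 AA

U+1F4EA = 0x1F4EA = 128234 decimal. In range U+10000–U+10FFFF → 4-byte form: 11110xxx 10xxxxxx 10xxxxxx 10xxxxxx.
Binary (21 bits): 000011111010011101010.
Split 3+6+6+6: 000 | 011111 | 010011 | 101010.
Byte 1: 11110000 = 0xF0.
Byte 2: 10011111 = 0x9F.
Byte 3: 10010011 = 0x93.
Byte 4: 10101010 = 0xAA.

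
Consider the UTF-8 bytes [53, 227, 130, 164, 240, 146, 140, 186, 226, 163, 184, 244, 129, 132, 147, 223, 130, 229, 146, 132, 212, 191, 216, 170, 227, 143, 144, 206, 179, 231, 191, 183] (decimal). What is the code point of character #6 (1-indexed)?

Offset 0: leading byte 0x35 = 00110101 → 1-byte char #1 = 35.
Offset 1: leading byte 0xE3 = 11100011 → 3-byte char #2 = E3 82 A4.
Offset 4: leading byte 0xF0 = 11110000 → 4-byte char #3 = F0 92 8C BA.
Offset 8: leading byte 0xE2 = 11100010 → 3-byte char #4 = E2 A3 B8.
Offset 11: leading byte 0xF4 = 11110100 → 4-byte char #5 = F4 81 84 93.
Offset 15: leading byte 0xDF = 11011111 → 2-byte char #6 = DF 82.
Leading byte 0xDF = 11011111 matches 110xxxxx → 2-byte sequence.
Byte 1: 0xDF = 11011111, payload 11111 (5 bits).
Byte 2: 0x82 = 10000010 (10xxxxxx ✓), payload 000010.
Concatenate: 11111000010 = 0x7C2 (11 bits → U+07C2).

U+07C2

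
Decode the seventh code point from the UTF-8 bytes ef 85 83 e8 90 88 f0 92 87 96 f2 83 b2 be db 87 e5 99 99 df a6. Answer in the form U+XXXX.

U+07E6

Offset 0: leading byte 0xEF = 11101111 → 3-byte char #1 = EF 85 83.
Offset 3: leading byte 0xE8 = 11101000 → 3-byte char #2 = E8 90 88.
Offset 6: leading byte 0xF0 = 11110000 → 4-byte char #3 = F0 92 87 96.
Offset 10: leading byte 0xF2 = 11110010 → 4-byte char #4 = F2 83 B2 BE.
Offset 14: leading byte 0xDB = 11011011 → 2-byte char #5 = DB 87.
Offset 16: leading byte 0xE5 = 11100101 → 3-byte char #6 = E5 99 99.
Offset 19: leading byte 0xDF = 11011111 → 2-byte char #7 = DF A6.
Leading byte 0xDF = 11011111 matches 110xxxxx → 2-byte sequence.
Byte 1: 0xDF = 11011111, payload 11111 (5 bits).
Byte 2: 0xA6 = 10100110 (10xxxxxx ✓), payload 100110.
Concatenate: 11111100110 = 0x7E6 (11 bits → U+07E6).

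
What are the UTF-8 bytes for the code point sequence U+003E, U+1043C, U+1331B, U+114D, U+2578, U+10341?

U+003E: 1-byte form → 3E.
U+1043C: 4-byte form → F0 90 90 BC.
U+1331B: 4-byte form → F0 93 8C 9B.
U+114D: 3-byte form → E1 85 8D.
U+2578: 3-byte form → E2 95 B8.
U+10341: 4-byte form → F0 90 8D 81.
Concatenated (19 bytes): 3E F0 90 90 BC F0 93 8C 9B E1 85 8D E2 95 B8 F0 90 8D 81.

3E F0 90 90 BC F0 93 8C 9B E1 85 8D E2 95 B8 F0 90 8D 81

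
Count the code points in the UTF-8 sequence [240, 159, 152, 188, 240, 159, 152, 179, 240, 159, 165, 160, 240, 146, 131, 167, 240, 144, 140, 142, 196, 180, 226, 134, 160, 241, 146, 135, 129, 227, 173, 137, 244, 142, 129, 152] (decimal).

Byte at offset 0: 0xF0 = 11110000 → 4-byte char (#1). Advance 4.
Byte at offset 4: 0xF0 = 11110000 → 4-byte char (#2). Advance 4.
Byte at offset 8: 0xF0 = 11110000 → 4-byte char (#3). Advance 4.
Byte at offset 12: 0xF0 = 11110000 → 4-byte char (#4). Advance 4.
Byte at offset 16: 0xF0 = 11110000 → 4-byte char (#5). Advance 4.
Byte at offset 20: 0xC4 = 11000100 → 2-byte char (#6). Advance 2.
Byte at offset 22: 0xE2 = 11100010 → 3-byte char (#7). Advance 3.
Byte at offset 25: 0xF1 = 11110001 → 4-byte char (#8). Advance 4.
Byte at offset 29: 0xE3 = 11100011 → 3-byte char (#9). Advance 3.
Byte at offset 32: 0xF4 = 11110100 → 4-byte char (#10). Advance 4.
Reached end at offset 36 after 10 code points.

10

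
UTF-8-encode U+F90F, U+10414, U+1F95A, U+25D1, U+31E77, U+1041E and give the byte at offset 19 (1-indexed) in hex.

0xF0

1-indexed offset 19 is 0-indexed offset 18.
U+F90F → 3-byte form EF A4 8F at offsets 0–2.
U+10414 → 4-byte form F0 90 90 94 at offsets 3–6.
U+1F95A → 4-byte form F0 9F A5 9A at offsets 7–10.
U+25D1 → 3-byte form E2 97 91 at offsets 11–13.
U+31E77 → 4-byte form F0 B1 B9 B7 at offsets 14–17.
U+1041E → 4-byte form F0 90 90 9E at offsets 18–21.
Offset 18 falls in char 6's range; it's byte 1 of F0 90 90 9E = 0xF0.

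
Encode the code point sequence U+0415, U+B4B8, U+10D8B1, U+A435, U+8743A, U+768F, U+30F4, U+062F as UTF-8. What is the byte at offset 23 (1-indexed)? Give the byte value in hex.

0xD8

1-indexed offset 23 is 0-indexed offset 22.
U+0415 → 2-byte form D0 95 at offsets 0–1.
U+B4B8 → 3-byte form EB 92 B8 at offsets 2–4.
U+10D8B1 → 4-byte form F4 8D A2 B1 at offsets 5–8.
U+A435 → 3-byte form EA 90 B5 at offsets 9–11.
U+8743A → 4-byte form F2 87 90 BA at offsets 12–15.
U+768F → 3-byte form E7 9A 8F at offsets 16–18.
U+30F4 → 3-byte form E3 83 B4 at offsets 19–21.
U+062F → 2-byte form D8 AF at offsets 22–23.
Offset 22 falls in char 8's range; it's byte 1 of D8 AF = 0xD8.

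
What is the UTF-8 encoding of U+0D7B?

U+0D7B = 0xD7B = 3451 decimal. In range U+0800–U+FFFF → 3-byte form: 1110xxxx 10xxxxxx 10xxxxxx.
Binary (16 bits): 0000110101111011.
Split 4+6+6: 0000 | 110101 | 111011.
Byte 1: 11100000 = 0xE0.
Byte 2: 10110101 = 0xB5.
Byte 3: 10111011 = 0xBB.

E0 B5 BB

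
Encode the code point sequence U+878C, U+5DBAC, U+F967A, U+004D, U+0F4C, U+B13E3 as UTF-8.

E8 9E 8C F1 9D AE AC F3 B9 99 BA 4D E0 BD 8C F2 B1 8F A3

U+878C: 3-byte form → E8 9E 8C.
U+5DBAC: 4-byte form → F1 9D AE AC.
U+F967A: 4-byte form → F3 B9 99 BA.
U+004D: 1-byte form → 4D.
U+0F4C: 3-byte form → E0 BD 8C.
U+B13E3: 4-byte form → F2 B1 8F A3.
Concatenated (19 bytes): E8 9E 8C F1 9D AE AC F3 B9 99 BA 4D E0 BD 8C F2 B1 8F A3.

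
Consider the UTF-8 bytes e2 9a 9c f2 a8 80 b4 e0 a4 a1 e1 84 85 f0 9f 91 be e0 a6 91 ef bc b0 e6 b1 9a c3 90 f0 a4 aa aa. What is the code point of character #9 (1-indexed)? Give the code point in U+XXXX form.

U+00D0

Offset 0: leading byte 0xE2 = 11100010 → 3-byte char #1 = E2 9A 9C.
Offset 3: leading byte 0xF2 = 11110010 → 4-byte char #2 = F2 A8 80 B4.
Offset 7: leading byte 0xE0 = 11100000 → 3-byte char #3 = E0 A4 A1.
Offset 10: leading byte 0xE1 = 11100001 → 3-byte char #4 = E1 84 85.
Offset 13: leading byte 0xF0 = 11110000 → 4-byte char #5 = F0 9F 91 BE.
Offset 17: leading byte 0xE0 = 11100000 → 3-byte char #6 = E0 A6 91.
Offset 20: leading byte 0xEF = 11101111 → 3-byte char #7 = EF BC B0.
Offset 23: leading byte 0xE6 = 11100110 → 3-byte char #8 = E6 B1 9A.
Offset 26: leading byte 0xC3 = 11000011 → 2-byte char #9 = C3 90.
Leading byte 0xC3 = 11000011 matches 110xxxxx → 2-byte sequence.
Byte 1: 0xC3 = 11000011, payload 00011 (5 bits).
Byte 2: 0x90 = 10010000 (10xxxxxx ✓), payload 010000.
Concatenate: 00011010000 = 0xD0 (11 bits → U+00D0).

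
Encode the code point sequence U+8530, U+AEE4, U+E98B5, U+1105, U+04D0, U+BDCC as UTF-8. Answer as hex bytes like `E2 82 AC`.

E8 94 B0 EA BB A4 F3 A9 A2 B5 E1 84 85 D3 90 EB B7 8C

U+8530: 3-byte form → E8 94 B0.
U+AEE4: 3-byte form → EA BB A4.
U+E98B5: 4-byte form → F3 A9 A2 B5.
U+1105: 3-byte form → E1 84 85.
U+04D0: 2-byte form → D3 90.
U+BDCC: 3-byte form → EB B7 8C.
Concatenated (18 bytes): E8 94 B0 EA BB A4 F3 A9 A2 B5 E1 84 85 D3 90 EB B7 8C.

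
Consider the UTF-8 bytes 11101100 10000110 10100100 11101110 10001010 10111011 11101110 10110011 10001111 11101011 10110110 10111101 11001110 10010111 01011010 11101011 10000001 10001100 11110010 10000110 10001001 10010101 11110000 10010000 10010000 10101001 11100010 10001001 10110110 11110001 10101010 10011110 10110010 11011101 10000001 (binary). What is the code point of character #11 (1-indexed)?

Offset 0: leading byte 0xEC = 11101100 → 3-byte char #1 = EC 86 A4.
Offset 3: leading byte 0xEE = 11101110 → 3-byte char #2 = EE 8A BB.
Offset 6: leading byte 0xEE = 11101110 → 3-byte char #3 = EE B3 8F.
Offset 9: leading byte 0xEB = 11101011 → 3-byte char #4 = EB B6 BD.
Offset 12: leading byte 0xCE = 11001110 → 2-byte char #5 = CE 97.
Offset 14: leading byte 0x5A = 01011010 → 1-byte char #6 = 5A.
Offset 15: leading byte 0xEB = 11101011 → 3-byte char #7 = EB 81 8C.
Offset 18: leading byte 0xF2 = 11110010 → 4-byte char #8 = F2 86 89 95.
Offset 22: leading byte 0xF0 = 11110000 → 4-byte char #9 = F0 90 90 A9.
Offset 26: leading byte 0xE2 = 11100010 → 3-byte char #10 = E2 89 B6.
Offset 29: leading byte 0xF1 = 11110001 → 4-byte char #11 = F1 AA 9E B2.
Leading byte 0xF1 = 11110001 matches 11110xxx → 4-byte sequence.
Byte 1: 0xF1 = 11110001, payload 001 (3 bits).
Byte 2: 0xAA = 10101010 (10xxxxxx ✓), payload 101010.
Byte 3: 0x9E = 10011110 (10xxxxxx ✓), payload 011110.
Byte 4: 0xB2 = 10110010 (10xxxxxx ✓), payload 110010.
Concatenate: 001101010011110110010 = 0x6A7B2 (21 bits → U+6A7B2).

U+6A7B2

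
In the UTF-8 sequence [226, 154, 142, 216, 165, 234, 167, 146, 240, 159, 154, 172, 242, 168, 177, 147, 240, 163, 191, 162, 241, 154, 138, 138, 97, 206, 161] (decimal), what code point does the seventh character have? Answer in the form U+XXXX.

U+5A28A

Offset 0: leading byte 0xE2 = 11100010 → 3-byte char #1 = E2 9A 8E.
Offset 3: leading byte 0xD8 = 11011000 → 2-byte char #2 = D8 A5.
Offset 5: leading byte 0xEA = 11101010 → 3-byte char #3 = EA A7 92.
Offset 8: leading byte 0xF0 = 11110000 → 4-byte char #4 = F0 9F 9A AC.
Offset 12: leading byte 0xF2 = 11110010 → 4-byte char #5 = F2 A8 B1 93.
Offset 16: leading byte 0xF0 = 11110000 → 4-byte char #6 = F0 A3 BF A2.
Offset 20: leading byte 0xF1 = 11110001 → 4-byte char #7 = F1 9A 8A 8A.
Leading byte 0xF1 = 11110001 matches 11110xxx → 4-byte sequence.
Byte 1: 0xF1 = 11110001, payload 001 (3 bits).
Byte 2: 0x9A = 10011010 (10xxxxxx ✓), payload 011010.
Byte 3: 0x8A = 10001010 (10xxxxxx ✓), payload 001010.
Byte 4: 0x8A = 10001010 (10xxxxxx ✓), payload 001010.
Concatenate: 001011010001010001010 = 0x5A28A (21 bits → U+5A28A).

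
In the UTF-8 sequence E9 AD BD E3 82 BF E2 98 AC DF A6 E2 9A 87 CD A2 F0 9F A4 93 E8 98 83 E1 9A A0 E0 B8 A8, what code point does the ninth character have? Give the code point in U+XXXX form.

Offset 0: leading byte 0xE9 = 11101001 → 3-byte char #1 = E9 AD BD.
Offset 3: leading byte 0xE3 = 11100011 → 3-byte char #2 = E3 82 BF.
Offset 6: leading byte 0xE2 = 11100010 → 3-byte char #3 = E2 98 AC.
Offset 9: leading byte 0xDF = 11011111 → 2-byte char #4 = DF A6.
Offset 11: leading byte 0xE2 = 11100010 → 3-byte char #5 = E2 9A 87.
Offset 14: leading byte 0xCD = 11001101 → 2-byte char #6 = CD A2.
Offset 16: leading byte 0xF0 = 11110000 → 4-byte char #7 = F0 9F A4 93.
Offset 20: leading byte 0xE8 = 11101000 → 3-byte char #8 = E8 98 83.
Offset 23: leading byte 0xE1 = 11100001 → 3-byte char #9 = E1 9A A0.
Leading byte 0xE1 = 11100001 matches 1110xxxx → 3-byte sequence.
Byte 1: 0xE1 = 11100001, payload 0001 (4 bits).
Byte 2: 0x9A = 10011010 (10xxxxxx ✓), payload 011010.
Byte 3: 0xA0 = 10100000 (10xxxxxx ✓), payload 100000.
Concatenate: 0001011010100000 = 0x16A0 (16 bits → U+16A0).

U+16A0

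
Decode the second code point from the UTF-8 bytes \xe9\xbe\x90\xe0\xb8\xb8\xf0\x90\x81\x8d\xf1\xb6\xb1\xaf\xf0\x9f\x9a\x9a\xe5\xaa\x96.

U+0E38

Offset 0: leading byte 0xE9 = 11101001 → 3-byte char #1 = E9 BE 90.
Offset 3: leading byte 0xE0 = 11100000 → 3-byte char #2 = E0 B8 B8.
Leading byte 0xE0 = 11100000 matches 1110xxxx → 3-byte sequence.
Byte 1: 0xE0 = 11100000, payload 0000 (4 bits).
Byte 2: 0xB8 = 10111000 (10xxxxxx ✓), payload 111000.
Byte 3: 0xB8 = 10111000 (10xxxxxx ✓), payload 111000.
Concatenate: 0000111000111000 = 0xE38 (16 bits → U+0E38).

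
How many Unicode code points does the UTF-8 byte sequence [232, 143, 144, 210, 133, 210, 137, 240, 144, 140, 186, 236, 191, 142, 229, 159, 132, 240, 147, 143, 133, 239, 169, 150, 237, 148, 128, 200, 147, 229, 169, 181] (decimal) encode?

Byte at offset 0: 0xE8 = 11101000 → 3-byte char (#1). Advance 3.
Byte at offset 3: 0xD2 = 11010010 → 2-byte char (#2). Advance 2.
Byte at offset 5: 0xD2 = 11010010 → 2-byte char (#3). Advance 2.
Byte at offset 7: 0xF0 = 11110000 → 4-byte char (#4). Advance 4.
Byte at offset 11: 0xEC = 11101100 → 3-byte char (#5). Advance 3.
Byte at offset 14: 0xE5 = 11100101 → 3-byte char (#6). Advance 3.
Byte at offset 17: 0xF0 = 11110000 → 4-byte char (#7). Advance 4.
Byte at offset 21: 0xEF = 11101111 → 3-byte char (#8). Advance 3.
Byte at offset 24: 0xED = 11101101 → 3-byte char (#9). Advance 3.
Byte at offset 27: 0xC8 = 11001000 → 2-byte char (#10). Advance 2.
Byte at offset 29: 0xE5 = 11100101 → 3-byte char (#11). Advance 3.
Reached end at offset 32 after 11 code points.

11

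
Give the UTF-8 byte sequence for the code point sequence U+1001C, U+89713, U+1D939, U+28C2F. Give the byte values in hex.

F0 90 80 9C F2 89 9C 93 F0 9D A4 B9 F0 A8 B0 AF

U+1001C: 4-byte form → F0 90 80 9C.
U+89713: 4-byte form → F2 89 9C 93.
U+1D939: 4-byte form → F0 9D A4 B9.
U+28C2F: 4-byte form → F0 A8 B0 AF.
Concatenated (16 bytes): F0 90 80 9C F2 89 9C 93 F0 9D A4 B9 F0 A8 B0 AF.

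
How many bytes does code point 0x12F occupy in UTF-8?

2

U+012F = 0x12F. UTF-8 uses 1 byte below 0x80, 2 below 0x800, 3 below 0x10000, 4 up to 0x10FFFF. 0x12F is in U+0080–U+07FF → 2 bytes.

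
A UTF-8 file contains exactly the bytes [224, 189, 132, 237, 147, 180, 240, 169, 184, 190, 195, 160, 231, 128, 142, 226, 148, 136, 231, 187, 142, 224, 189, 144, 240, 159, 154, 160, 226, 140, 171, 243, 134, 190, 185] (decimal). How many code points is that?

11

Byte at offset 0: 0xE0 = 11100000 → 3-byte char (#1). Advance 3.
Byte at offset 3: 0xED = 11101101 → 3-byte char (#2). Advance 3.
Byte at offset 6: 0xF0 = 11110000 → 4-byte char (#3). Advance 4.
Byte at offset 10: 0xC3 = 11000011 → 2-byte char (#4). Advance 2.
Byte at offset 12: 0xE7 = 11100111 → 3-byte char (#5). Advance 3.
Byte at offset 15: 0xE2 = 11100010 → 3-byte char (#6). Advance 3.
Byte at offset 18: 0xE7 = 11100111 → 3-byte char (#7). Advance 3.
Byte at offset 21: 0xE0 = 11100000 → 3-byte char (#8). Advance 3.
Byte at offset 24: 0xF0 = 11110000 → 4-byte char (#9). Advance 4.
Byte at offset 28: 0xE2 = 11100010 → 3-byte char (#10). Advance 3.
Byte at offset 31: 0xF3 = 11110011 → 4-byte char (#11). Advance 4.
Reached end at offset 35 after 11 code points.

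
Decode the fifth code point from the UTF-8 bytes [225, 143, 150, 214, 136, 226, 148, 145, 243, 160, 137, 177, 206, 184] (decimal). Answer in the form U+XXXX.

Offset 0: leading byte 0xE1 = 11100001 → 3-byte char #1 = E1 8F 96.
Offset 3: leading byte 0xD6 = 11010110 → 2-byte char #2 = D6 88.
Offset 5: leading byte 0xE2 = 11100010 → 3-byte char #3 = E2 94 91.
Offset 8: leading byte 0xF3 = 11110011 → 4-byte char #4 = F3 A0 89 B1.
Offset 12: leading byte 0xCE = 11001110 → 2-byte char #5 = CE B8.
Leading byte 0xCE = 11001110 matches 110xxxxx → 2-byte sequence.
Byte 1: 0xCE = 11001110, payload 01110 (5 bits).
Byte 2: 0xB8 = 10111000 (10xxxxxx ✓), payload 111000.
Concatenate: 01110111000 = 0x3B8 (11 bits → U+03B8).

U+03B8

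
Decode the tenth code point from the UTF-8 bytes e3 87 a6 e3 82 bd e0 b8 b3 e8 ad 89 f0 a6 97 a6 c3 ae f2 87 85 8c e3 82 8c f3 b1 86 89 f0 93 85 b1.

Offset 0: leading byte 0xE3 = 11100011 → 3-byte char #1 = E3 87 A6.
Offset 3: leading byte 0xE3 = 11100011 → 3-byte char #2 = E3 82 BD.
Offset 6: leading byte 0xE0 = 11100000 → 3-byte char #3 = E0 B8 B3.
Offset 9: leading byte 0xE8 = 11101000 → 3-byte char #4 = E8 AD 89.
Offset 12: leading byte 0xF0 = 11110000 → 4-byte char #5 = F0 A6 97 A6.
Offset 16: leading byte 0xC3 = 11000011 → 2-byte char #6 = C3 AE.
Offset 18: leading byte 0xF2 = 11110010 → 4-byte char #7 = F2 87 85 8C.
Offset 22: leading byte 0xE3 = 11100011 → 3-byte char #8 = E3 82 8C.
Offset 25: leading byte 0xF3 = 11110011 → 4-byte char #9 = F3 B1 86 89.
Offset 29: leading byte 0xF0 = 11110000 → 4-byte char #10 = F0 93 85 B1.
Leading byte 0xF0 = 11110000 matches 11110xxx → 4-byte sequence.
Byte 1: 0xF0 = 11110000, payload 000 (3 bits).
Byte 2: 0x93 = 10010011 (10xxxxxx ✓), payload 010011.
Byte 3: 0x85 = 10000101 (10xxxxxx ✓), payload 000101.
Byte 4: 0xB1 = 10110001 (10xxxxxx ✓), payload 110001.
Concatenate: 000010011000101110001 = 0x13171 (21 bits → U+13171).

U+13171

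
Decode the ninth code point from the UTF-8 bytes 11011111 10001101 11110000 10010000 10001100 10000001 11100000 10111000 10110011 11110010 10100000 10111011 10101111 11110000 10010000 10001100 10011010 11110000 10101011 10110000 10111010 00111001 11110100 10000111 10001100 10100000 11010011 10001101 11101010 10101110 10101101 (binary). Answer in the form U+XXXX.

Offset 0: leading byte 0xDF = 11011111 → 2-byte char #1 = DF 8D.
Offset 2: leading byte 0xF0 = 11110000 → 4-byte char #2 = F0 90 8C 81.
Offset 6: leading byte 0xE0 = 11100000 → 3-byte char #3 = E0 B8 B3.
Offset 9: leading byte 0xF2 = 11110010 → 4-byte char #4 = F2 A0 BB AF.
Offset 13: leading byte 0xF0 = 11110000 → 4-byte char #5 = F0 90 8C 9A.
Offset 17: leading byte 0xF0 = 11110000 → 4-byte char #6 = F0 AB B0 BA.
Offset 21: leading byte 0x39 = 00111001 → 1-byte char #7 = 39.
Offset 22: leading byte 0xF4 = 11110100 → 4-byte char #8 = F4 87 8C A0.
Offset 26: leading byte 0xD3 = 11010011 → 2-byte char #9 = D3 8D.
Leading byte 0xD3 = 11010011 matches 110xxxxx → 2-byte sequence.
Byte 1: 0xD3 = 11010011, payload 10011 (5 bits).
Byte 2: 0x8D = 10001101 (10xxxxxx ✓), payload 001101.
Concatenate: 10011001101 = 0x4CD (11 bits → U+04CD).

U+04CD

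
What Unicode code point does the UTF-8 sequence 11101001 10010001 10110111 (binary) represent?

U+9477

Leading byte 0xE9 = 11101001 matches 1110xxxx → 3-byte sequence.
Byte 1: 0xE9 = 11101001, payload 1001 (4 bits).
Byte 2: 0x91 = 10010001 (10xxxxxx ✓), payload 010001.
Byte 3: 0xB7 = 10110111 (10xxxxxx ✓), payload 110111.
Concatenate: 1001010001110111 = 0x9477 (16 bits → U+9477).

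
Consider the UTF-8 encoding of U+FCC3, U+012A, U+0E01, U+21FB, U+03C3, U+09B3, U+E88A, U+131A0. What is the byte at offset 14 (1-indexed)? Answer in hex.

1-indexed offset 14 is 0-indexed offset 13.
U+FCC3 → 3-byte form EF B3 83 at offsets 0–2.
U+012A → 2-byte form C4 AA at offsets 3–4.
U+0E01 → 3-byte form E0 B8 81 at offsets 5–7.
U+21FB → 3-byte form E2 87 BB at offsets 8–10.
U+03C3 → 2-byte form CF 83 at offsets 11–12.
U+09B3 → 3-byte form E0 A6 B3 at offsets 13–15.
Offset 13 falls in char 6's range; it's byte 1 of E0 A6 B3 = 0xE0.

0xE0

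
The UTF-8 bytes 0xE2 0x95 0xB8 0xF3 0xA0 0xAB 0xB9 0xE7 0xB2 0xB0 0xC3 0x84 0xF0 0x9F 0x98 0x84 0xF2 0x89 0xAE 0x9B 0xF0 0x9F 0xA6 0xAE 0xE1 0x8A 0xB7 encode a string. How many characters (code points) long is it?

Byte at offset 0: 0xE2 = 11100010 → 3-byte char (#1). Advance 3.
Byte at offset 3: 0xF3 = 11110011 → 4-byte char (#2). Advance 4.
Byte at offset 7: 0xE7 = 11100111 → 3-byte char (#3). Advance 3.
Byte at offset 10: 0xC3 = 11000011 → 2-byte char (#4). Advance 2.
Byte at offset 12: 0xF0 = 11110000 → 4-byte char (#5). Advance 4.
Byte at offset 16: 0xF2 = 11110010 → 4-byte char (#6). Advance 4.
Byte at offset 20: 0xF0 = 11110000 → 4-byte char (#7). Advance 4.
Byte at offset 24: 0xE1 = 11100001 → 3-byte char (#8). Advance 3.
Reached end at offset 27 after 8 code points.

8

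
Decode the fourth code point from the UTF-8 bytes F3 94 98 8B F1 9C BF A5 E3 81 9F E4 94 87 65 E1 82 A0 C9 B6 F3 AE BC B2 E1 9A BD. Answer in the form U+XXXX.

Offset 0: leading byte 0xF3 = 11110011 → 4-byte char #1 = F3 94 98 8B.
Offset 4: leading byte 0xF1 = 11110001 → 4-byte char #2 = F1 9C BF A5.
Offset 8: leading byte 0xE3 = 11100011 → 3-byte char #3 = E3 81 9F.
Offset 11: leading byte 0xE4 = 11100100 → 3-byte char #4 = E4 94 87.
Leading byte 0xE4 = 11100100 matches 1110xxxx → 3-byte sequence.
Byte 1: 0xE4 = 11100100, payload 0100 (4 bits).
Byte 2: 0x94 = 10010100 (10xxxxxx ✓), payload 010100.
Byte 3: 0x87 = 10000111 (10xxxxxx ✓), payload 000111.
Concatenate: 0100010100000111 = 0x4507 (16 bits → U+4507).

U+4507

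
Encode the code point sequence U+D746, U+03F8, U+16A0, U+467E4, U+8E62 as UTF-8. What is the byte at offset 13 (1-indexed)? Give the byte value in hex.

1-indexed offset 13 is 0-indexed offset 12.
U+D746 → 3-byte form ED 9D 86 at offsets 0–2.
U+03F8 → 2-byte form CF B8 at offsets 3–4.
U+16A0 → 3-byte form E1 9A A0 at offsets 5–7.
U+467E4 → 4-byte form F1 86 9F A4 at offsets 8–11.
U+8E62 → 3-byte form E8 B9 A2 at offsets 12–14.
Offset 12 falls in char 5's range; it's byte 1 of E8 B9 A2 = 0xE8.

0xE8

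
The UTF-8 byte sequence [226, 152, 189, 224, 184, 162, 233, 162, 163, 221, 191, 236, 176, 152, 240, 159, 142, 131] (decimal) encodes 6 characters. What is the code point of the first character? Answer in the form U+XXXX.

Offset 0: leading byte 0xE2 = 11100010 → 3-byte char #1 = E2 98 BD.
Leading byte 0xE2 = 11100010 matches 1110xxxx → 3-byte sequence.
Byte 1: 0xE2 = 11100010, payload 0010 (4 bits).
Byte 2: 0x98 = 10011000 (10xxxxxx ✓), payload 011000.
Byte 3: 0xBD = 10111101 (10xxxxxx ✓), payload 111101.
Concatenate: 0010011000111101 = 0x263D (16 bits → U+263D).

U+263D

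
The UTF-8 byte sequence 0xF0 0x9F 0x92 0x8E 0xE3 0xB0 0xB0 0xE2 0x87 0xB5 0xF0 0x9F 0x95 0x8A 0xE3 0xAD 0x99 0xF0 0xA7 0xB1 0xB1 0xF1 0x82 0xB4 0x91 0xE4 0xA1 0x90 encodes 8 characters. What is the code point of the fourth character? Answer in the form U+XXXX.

U+1F54A

Offset 0: leading byte 0xF0 = 11110000 → 4-byte char #1 = F0 9F 92 8E.
Offset 4: leading byte 0xE3 = 11100011 → 3-byte char #2 = E3 B0 B0.
Offset 7: leading byte 0xE2 = 11100010 → 3-byte char #3 = E2 87 B5.
Offset 10: leading byte 0xF0 = 11110000 → 4-byte char #4 = F0 9F 95 8A.
Leading byte 0xF0 = 11110000 matches 11110xxx → 4-byte sequence.
Byte 1: 0xF0 = 11110000, payload 000 (3 bits).
Byte 2: 0x9F = 10011111 (10xxxxxx ✓), payload 011111.
Byte 3: 0x95 = 10010101 (10xxxxxx ✓), payload 010101.
Byte 4: 0x8A = 10001010 (10xxxxxx ✓), payload 001010.
Concatenate: 000011111010101001010 = 0x1F54A (21 bits → U+1F54A).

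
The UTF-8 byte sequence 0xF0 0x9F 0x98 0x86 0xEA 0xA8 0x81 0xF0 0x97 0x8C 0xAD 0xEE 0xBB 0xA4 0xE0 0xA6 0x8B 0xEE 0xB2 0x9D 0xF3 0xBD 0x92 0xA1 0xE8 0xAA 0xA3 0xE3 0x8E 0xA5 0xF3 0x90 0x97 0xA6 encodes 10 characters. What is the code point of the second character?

Offset 0: leading byte 0xF0 = 11110000 → 4-byte char #1 = F0 9F 98 86.
Offset 4: leading byte 0xEA = 11101010 → 3-byte char #2 = EA A8 81.
Leading byte 0xEA = 11101010 matches 1110xxxx → 3-byte sequence.
Byte 1: 0xEA = 11101010, payload 1010 (4 bits).
Byte 2: 0xA8 = 10101000 (10xxxxxx ✓), payload 101000.
Byte 3: 0x81 = 10000001 (10xxxxxx ✓), payload 000001.
Concatenate: 1010101000000001 = 0xAA01 (16 bits → U+AA01).

U+AA01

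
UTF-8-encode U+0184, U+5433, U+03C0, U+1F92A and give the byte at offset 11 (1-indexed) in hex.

0xAA

1-indexed offset 11 is 0-indexed offset 10.
U+0184 → 2-byte form C6 84 at offsets 0–1.
U+5433 → 3-byte form E5 90 B3 at offsets 2–4.
U+03C0 → 2-byte form CF 80 at offsets 5–6.
U+1F92A → 4-byte form F0 9F A4 AA at offsets 7–10.
Offset 10 falls in char 4's range; it's byte 4 of F0 9F A4 AA = 0xAA.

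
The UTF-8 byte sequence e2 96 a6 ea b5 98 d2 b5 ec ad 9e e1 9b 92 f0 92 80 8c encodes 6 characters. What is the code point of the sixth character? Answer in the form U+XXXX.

U+1200C

Offset 0: leading byte 0xE2 = 11100010 → 3-byte char #1 = E2 96 A6.
Offset 3: leading byte 0xEA = 11101010 → 3-byte char #2 = EA B5 98.
Offset 6: leading byte 0xD2 = 11010010 → 2-byte char #3 = D2 B5.
Offset 8: leading byte 0xEC = 11101100 → 3-byte char #4 = EC AD 9E.
Offset 11: leading byte 0xE1 = 11100001 → 3-byte char #5 = E1 9B 92.
Offset 14: leading byte 0xF0 = 11110000 → 4-byte char #6 = F0 92 80 8C.
Leading byte 0xF0 = 11110000 matches 11110xxx → 4-byte sequence.
Byte 1: 0xF0 = 11110000, payload 000 (3 bits).
Byte 2: 0x92 = 10010010 (10xxxxxx ✓), payload 010010.
Byte 3: 0x80 = 10000000 (10xxxxxx ✓), payload 000000.
Byte 4: 0x8C = 10001100 (10xxxxxx ✓), payload 001100.
Concatenate: 000010010000000001100 = 0x1200C (21 bits → U+1200C).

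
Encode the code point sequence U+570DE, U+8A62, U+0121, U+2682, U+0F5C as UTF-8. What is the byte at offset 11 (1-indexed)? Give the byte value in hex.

1-indexed offset 11 is 0-indexed offset 10.
U+570DE → 4-byte form F1 97 83 9E at offsets 0–3.
U+8A62 → 3-byte form E8 A9 A2 at offsets 4–6.
U+0121 → 2-byte form C4 A1 at offsets 7–8.
U+2682 → 3-byte form E2 9A 82 at offsets 9–11.
Offset 10 falls in char 4's range; it's byte 2 of E2 9A 82 = 0x9A.

0x9A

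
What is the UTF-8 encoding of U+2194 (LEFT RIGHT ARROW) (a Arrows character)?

U+2194 = 0x2194 = 8596 decimal. In range U+0800–U+FFFF → 3-byte form: 1110xxxx 10xxxxxx 10xxxxxx.
Binary (16 bits): 0010000110010100.
Split 4+6+6: 0010 | 000110 | 010100.
Byte 1: 11100010 = 0xE2.
Byte 2: 10000110 = 0x86.
Byte 3: 10010100 = 0x94.

E2 86 94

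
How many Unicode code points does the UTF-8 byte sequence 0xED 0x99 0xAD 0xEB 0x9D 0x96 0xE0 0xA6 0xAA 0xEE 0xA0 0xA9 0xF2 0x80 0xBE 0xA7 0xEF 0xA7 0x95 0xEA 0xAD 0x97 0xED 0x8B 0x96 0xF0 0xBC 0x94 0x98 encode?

9

Byte at offset 0: 0xED = 11101101 → 3-byte char (#1). Advance 3.
Byte at offset 3: 0xEB = 11101011 → 3-byte char (#2). Advance 3.
Byte at offset 6: 0xE0 = 11100000 → 3-byte char (#3). Advance 3.
Byte at offset 9: 0xEE = 11101110 → 3-byte char (#4). Advance 3.
Byte at offset 12: 0xF2 = 11110010 → 4-byte char (#5). Advance 4.
Byte at offset 16: 0xEF = 11101111 → 3-byte char (#6). Advance 3.
Byte at offset 19: 0xEA = 11101010 → 3-byte char (#7). Advance 3.
Byte at offset 22: 0xED = 11101101 → 3-byte char (#8). Advance 3.
Byte at offset 25: 0xF0 = 11110000 → 4-byte char (#9). Advance 4.
Reached end at offset 29 after 9 code points.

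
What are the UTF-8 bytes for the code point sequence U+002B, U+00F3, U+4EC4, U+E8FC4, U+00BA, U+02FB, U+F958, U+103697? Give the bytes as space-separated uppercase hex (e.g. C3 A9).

2B C3 B3 E4 BB 84 F3 A8 BF 84 C2 BA CB BB EF A5 98 F4 83 9A 97

U+002B: 1-byte form → 2B.
U+00F3: 2-byte form → C3 B3.
U+4EC4: 3-byte form → E4 BB 84.
U+E8FC4: 4-byte form → F3 A8 BF 84.
U+00BA: 2-byte form → C2 BA.
U+02FB: 2-byte form → CB BB.
U+F958: 3-byte form → EF A5 98.
U+103697: 4-byte form → F4 83 9A 97.
Concatenated (21 bytes): 2B C3 B3 E4 BB 84 F3 A8 BF 84 C2 BA CB BB EF A5 98 F4 83 9A 97.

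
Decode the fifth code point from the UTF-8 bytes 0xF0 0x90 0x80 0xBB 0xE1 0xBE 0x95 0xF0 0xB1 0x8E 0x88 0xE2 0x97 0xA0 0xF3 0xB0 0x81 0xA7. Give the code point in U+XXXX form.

Offset 0: leading byte 0xF0 = 11110000 → 4-byte char #1 = F0 90 80 BB.
Offset 4: leading byte 0xE1 = 11100001 → 3-byte char #2 = E1 BE 95.
Offset 7: leading byte 0xF0 = 11110000 → 4-byte char #3 = F0 B1 8E 88.
Offset 11: leading byte 0xE2 = 11100010 → 3-byte char #4 = E2 97 A0.
Offset 14: leading byte 0xF3 = 11110011 → 4-byte char #5 = F3 B0 81 A7.
Leading byte 0xF3 = 11110011 matches 11110xxx → 4-byte sequence.
Byte 1: 0xF3 = 11110011, payload 011 (3 bits).
Byte 2: 0xB0 = 10110000 (10xxxxxx ✓), payload 110000.
Byte 3: 0x81 = 10000001 (10xxxxxx ✓), payload 000001.
Byte 4: 0xA7 = 10100111 (10xxxxxx ✓), payload 100111.
Concatenate: 011110000000001100111 = 0xF0067 (21 bits → U+F0067).

U+F0067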